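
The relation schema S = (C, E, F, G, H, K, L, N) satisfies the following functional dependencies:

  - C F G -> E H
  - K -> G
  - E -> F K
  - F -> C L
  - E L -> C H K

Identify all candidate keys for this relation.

{E, N}, {F, G, N}, {F, K, N}

Attribute N never appears on the right-hand side of any dependency, so N must belong to every candidate key.
{N}⁺ = {N}, which is not all of the schema, so we must add further attributes.
{E, N}⁺: E→FK adds F, K; F→CL adds C, L; EL→CHK adds H; K→G adds G → {C, E, F, G, H, K, L, N}.
{F, G, N}⁺: F→CL adds C, L; CFG→EH adds E, H; E→FK adds K → {C, E, F, G, H, K, L, N}.
{F, K, N}⁺: K→G adds G; F→CL adds C, L; CFG→EH adds E, H → {C, E, F, G, H, K, L, N}.
Any other superkey contains one of these as a subset, so there are no further candidate keys.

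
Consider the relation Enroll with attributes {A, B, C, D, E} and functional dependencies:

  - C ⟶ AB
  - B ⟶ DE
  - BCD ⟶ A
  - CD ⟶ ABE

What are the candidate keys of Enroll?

{C}

{C}⁺: C→AB adds A, B; B→DE adds D, E → {A, B, C, D, E}.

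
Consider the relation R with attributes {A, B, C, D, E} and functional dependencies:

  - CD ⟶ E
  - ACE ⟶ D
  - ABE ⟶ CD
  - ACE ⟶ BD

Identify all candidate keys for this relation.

ABE, ACD, ACE

Attribute A never appears on the right-hand side of any dependency, so A must belong to every candidate key.
{A}⁺ = {A}, which is not all of the schema, so we must add further attributes.
{A, B, E}⁺: ABE→CD adds C, D → {A, B, C, D, E}. Minimal: {B, E}⁺ = {B, E}; {A, E}⁺ = {A, E}; {A, B}⁺ = {A, B} — none reach the full schema.
{A, C, D}⁺: CD→E adds E; ACE→BD adds B → {A, B, C, D, E}. Minimal: {C, D}⁺ = {C, D, E}; {A, D}⁺ = {A, D}; {A, C}⁺ = {A, C} — none reach the full schema.
{A, C, E}⁺: ACE→D adds D; ACE→BD adds B → {A, B, C, D, E}. Minimal: {C, E}⁺ = {C, E}; {A, E}⁺ = {A, E}; {A, C}⁺ = {A, C} — none reach the full schema.
Any other superkey contains one of these as a subset, so there are no further candidate keys.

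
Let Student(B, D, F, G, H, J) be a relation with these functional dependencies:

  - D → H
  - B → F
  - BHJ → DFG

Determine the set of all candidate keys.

BDJ; BHJ

{B, D, J}⁺: D→H adds H; B→F adds F; BHJ→DFG adds G → {B, D, F, G, H, J}. Minimal: {D, J}⁺ = {D, H, J}; {B, J}⁺ = {B, F, J}; {B, D}⁺ = {B, D, F, H} — none reach the full schema.
{B, H, J}⁺: B→F adds F; BHJ→DFG adds D, G → {B, D, F, G, H, J}. Minimal: {H, J}⁺ = {H, J}; {B, J}⁺ = {B, F, J}; {B, H}⁺ = {B, F, H} — none reach the full schema.
Any other superkey contains one of these as a subset, so there are no further candidate keys.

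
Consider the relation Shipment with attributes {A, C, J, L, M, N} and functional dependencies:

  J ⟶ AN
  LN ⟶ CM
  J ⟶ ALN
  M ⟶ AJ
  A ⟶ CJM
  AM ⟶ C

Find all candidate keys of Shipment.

{A}⁺: A→CJM adds C, J, M; J→AN adds N; J→ALN adds L → {A, C, J, L, M, N}.
{J}⁺: J→AN adds A, N; J→ALN adds L; A→CJM adds C, M → {A, C, J, L, M, N}.
{M}⁺: M→AJ adds A, J; A→CJM adds C; J→AN adds N; J→ALN adds L → {A, C, J, L, M, N}.
{L, N}⁺: LN→CM adds C, M; M→AJ adds A, J → {A, C, J, L, M, N}. Minimal: {N}⁺ = {N}; {L}⁺ = {L} — none reach the full schema.

{A}, {J}, {M}, {L, N}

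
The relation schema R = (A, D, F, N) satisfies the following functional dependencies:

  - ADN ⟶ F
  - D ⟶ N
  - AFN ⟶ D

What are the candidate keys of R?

Attribute A never appears on the right-hand side of any dependency, so A must belong to every candidate key.
{A}⁺ = {A}, which is not all of the schema, so we must add further attributes.
{A, D}⁺: D→N adds N; ADN→F adds F → {A, D, F, N}.
{A, F, N}⁺: AFN→D adds D → {A, D, F, N}.

(A, D); (A, F, N)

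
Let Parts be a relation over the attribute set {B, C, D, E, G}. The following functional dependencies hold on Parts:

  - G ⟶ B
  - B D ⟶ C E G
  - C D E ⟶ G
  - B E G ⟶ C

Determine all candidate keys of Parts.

Attribute D never appears on the right-hand side of any dependency, so D must belong to every candidate key.
{D}⁺ = {D}, which is not all of the schema, so we must add further attributes.
{B, D}⁺: BD→CEG adds C, E, G → {B, C, D, E, G}. Minimal: {D}⁺ = {D}; {B}⁺ = {B} — none reach the full schema.
{D, G}⁺: G→B adds B; BD→CEG adds C, E → {B, C, D, E, G}. Minimal: {G}⁺ = {B, G}; {D}⁺ = {D} — none reach the full schema.
{C, D, E}⁺: CDE→G adds G; G→B adds B → {B, C, D, E, G}. Minimal: {D, E}⁺ = {D, E}; {C, E}⁺ = {C, E}; {C, D}⁺ = {C, D} — none reach the full schema.
Any other superkey contains one of these as a subset, so there are no further candidate keys.

BD; DG; CDE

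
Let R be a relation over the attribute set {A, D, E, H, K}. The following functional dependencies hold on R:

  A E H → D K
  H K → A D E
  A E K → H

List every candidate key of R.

{H, K}⁺: HK→ADE adds A, D, E → {A, D, E, H, K}.
{A, E, H}⁺: AEH→DK adds D, K → {A, D, E, H, K}.
{A, E, K}⁺: AEK→H adds H; AEH→DK adds D → {A, D, E, H, K}.

{H, K}; {A, E, H}; {A, E, K}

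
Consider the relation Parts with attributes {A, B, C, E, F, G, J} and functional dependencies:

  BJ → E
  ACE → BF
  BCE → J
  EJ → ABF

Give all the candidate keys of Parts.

(A, C, E, G), (B, C, E, G), (B, C, G, J), (C, E, G, J)

{A, C, E, G}⁺: ACE→BF adds B, F; BCE→J adds J → {A, B, C, E, F, G, J}. Minimal: {C, E, G}⁺ = {C, E, G}; {A, E, G}⁺ = {A, E, G}; {A, C, G}⁺ = {A, C, G}; … — none reach the full schema.
{B, C, E, G}⁺: BCE→J adds J; EJ→ABF adds A, F → {A, B, C, E, F, G, J}. Minimal: {C, E, G}⁺ = {C, E, G}; {B, E, G}⁺ = {B, E, G}; {B, C, G}⁺ = {B, C, G}; … — none reach the full schema.
{B, C, G, J}⁺: BJ→E adds E; EJ→ABF adds A, F → {A, B, C, E, F, G, J}. Minimal: {C, G, J}⁺ = {C, G, J}; {B, G, J}⁺ = {A, B, E, F, G, J}; {B, C, J}⁺ = {A, B, C, E, F, J}; … — none reach the full schema.
{C, E, G, J}⁺: EJ→ABF adds A, B, F → {A, B, C, E, F, G, J}. Minimal: {E, G, J}⁺ = {A, B, E, F, G, J}; {C, G, J}⁺ = {C, G, J}; {C, E, J}⁺ = {A, B, C, E, F, J}; … — none reach the full schema.
Any other superkey contains one of these as a subset, so there are no further candidate keys.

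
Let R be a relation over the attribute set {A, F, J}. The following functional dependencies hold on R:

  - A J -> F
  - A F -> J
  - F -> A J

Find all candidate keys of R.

{F}⁺: F→AJ adds A, J → {A, F, J}.
{A, J}⁺: AJ→F adds F → {A, F, J}. Minimal: {J}⁺ = {J}; {A}⁺ = {A} — none reach the full schema.
Any other superkey contains one of these as a subset, so there are no further candidate keys.

{F}, {A, J}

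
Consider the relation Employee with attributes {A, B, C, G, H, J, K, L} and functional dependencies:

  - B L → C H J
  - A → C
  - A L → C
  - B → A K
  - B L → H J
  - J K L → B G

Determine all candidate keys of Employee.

{B, L}⁺: BL→CHJ adds C, H, J; B→AK adds A, K; JKL→BG adds G → {A, B, C, G, H, J, K, L}. Minimal: {L}⁺ = {L}; {B}⁺ = {A, B, C, K} — none reach the full schema.
{J, K, L}⁺: JKL→BG adds B, G; BL→CHJ adds C, H; B→AK adds A → {A, B, C, G, H, J, K, L}. Minimal: {K, L}⁺ = {K, L}; {J, L}⁺ = {J, L}; {J, K}⁺ = {J, K} — none reach the full schema.

{B, L}, {J, K, L}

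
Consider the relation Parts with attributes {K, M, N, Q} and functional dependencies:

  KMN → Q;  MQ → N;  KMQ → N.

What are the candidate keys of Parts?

Attributes K, M never appear on any right-hand side, so every candidate key must contain {K, M}.
{K, M}⁺ = {K, M}, which is not all of the schema, so we must add further attributes.
{K, M, N}⁺: KMN→Q adds Q → {K, M, N, Q}.
{K, M, Q}⁺: MQ→N adds N → {K, M, N, Q}.

(K, M, N), (K, M, Q)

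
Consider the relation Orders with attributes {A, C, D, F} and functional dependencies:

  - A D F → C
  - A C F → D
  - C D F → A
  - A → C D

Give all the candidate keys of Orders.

AF, CDF

Attribute F never appears on the right-hand side of any dependency, so F must belong to every candidate key.
{F}⁺ = {F}, which is not all of the schema, so we must add further attributes.
{A, F}⁺: A→CD adds C, D → {A, C, D, F}.
{C, D, F}⁺: CDF→A adds A → {A, C, D, F}.
Any other superkey contains one of these as a subset, so there are no further candidate keys.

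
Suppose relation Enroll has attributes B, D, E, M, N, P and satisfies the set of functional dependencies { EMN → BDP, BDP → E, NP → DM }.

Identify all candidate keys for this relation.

{B, N, P}; {E, M, N}; {E, N, P}

{B, N, P}⁺: NP→DM adds D, M; BDP→E adds E → {B, D, E, M, N, P}.
{E, M, N}⁺: EMN→BDP adds B, D, P → {B, D, E, M, N, P}.
{E, N, P}⁺: NP→DM adds D, M; EMN→BDP adds B → {B, D, E, M, N, P}.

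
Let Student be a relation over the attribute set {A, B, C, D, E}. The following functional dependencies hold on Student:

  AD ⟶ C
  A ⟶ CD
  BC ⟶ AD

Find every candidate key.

{A, B, E}⁺: A→CD adds C, D → {A, B, C, D, E}. Minimal: {B, E}⁺ = {B, E}; {A, E}⁺ = {A, C, D, E}; {A, B}⁺ = {A, B, C, D} — none reach the full schema.
{B, C, E}⁺: BC→AD adds A, D → {A, B, C, D, E}. Minimal: {C, E}⁺ = {C, E}; {B, E}⁺ = {B, E}; {B, C}⁺ = {A, B, C, D} — none reach the full schema.
Any other superkey contains one of these as a subset, so there are no further candidate keys.

{A, B, E}, {B, C, E}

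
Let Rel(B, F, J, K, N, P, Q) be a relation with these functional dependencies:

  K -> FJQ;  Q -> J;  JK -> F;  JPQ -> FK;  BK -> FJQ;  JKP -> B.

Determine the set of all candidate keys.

KNP, NPQ

Attributes N, P never appear on any right-hand side, so every candidate key must contain {N, P}.
{N, P}⁺ = {N, P}, which is not all of the schema, so we must add further attributes.
{K, N, P}⁺: K→FJQ adds F, J, Q; JKP→B adds B → {B, F, J, K, N, P, Q}. Minimal: {N, P}⁺ = {N, P}; {K, P}⁺ = {B, F, J, K, P, Q}; {K, N}⁺ = {F, J, K, N, Q} — none reach the full schema.
{N, P, Q}⁺: Q→J adds J; JPQ→FK adds F, K; JKP→B adds B → {B, F, J, K, N, P, Q}. Minimal: {P, Q}⁺ = {B, F, J, K, P, Q}; {N, Q}⁺ = {J, N, Q}; {N, P}⁺ = {N, P} — none reach the full schema.
Any other superkey contains one of these as a subset, so there are no further candidate keys.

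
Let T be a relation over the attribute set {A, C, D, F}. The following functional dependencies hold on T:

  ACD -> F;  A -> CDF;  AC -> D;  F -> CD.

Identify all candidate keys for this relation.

{A}⁺: A→CDF adds C, D, F → {A, C, D, F}.
No other minimal superkey exists.

{A}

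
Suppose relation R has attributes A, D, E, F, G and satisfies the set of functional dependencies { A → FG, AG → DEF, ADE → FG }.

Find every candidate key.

Attribute A never appears on the right-hand side of any dependency, so A must belong to every candidate key.
{A}⁺ = {A, D, E, F, G}, which is all of the schema, so {A} is the only candidate key.

{A}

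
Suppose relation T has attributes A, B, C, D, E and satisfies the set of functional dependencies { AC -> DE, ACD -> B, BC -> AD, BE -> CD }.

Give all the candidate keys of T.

{A, C}, {B, C}, {B, E}

{A, C}⁺: AC→DE adds D, E; ACD→B adds B → {A, B, C, D, E}. Minimal: {C}⁺ = {C}; {A}⁺ = {A} — none reach the full schema.
{B, C}⁺: BC→AD adds A, D; AC→DE adds E → {A, B, C, D, E}. Minimal: {C}⁺ = {C}; {B}⁺ = {B} — none reach the full schema.
{B, E}⁺: BE→CD adds C, D; BC→AD adds A → {A, B, C, D, E}. Minimal: {E}⁺ = {E}; {B}⁺ = {B} — none reach the full schema.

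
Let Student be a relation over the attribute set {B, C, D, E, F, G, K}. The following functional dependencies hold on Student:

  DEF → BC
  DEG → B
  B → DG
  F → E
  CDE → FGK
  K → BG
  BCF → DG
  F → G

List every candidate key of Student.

{B, F}, {D, F}, {F, K}, {B, C, E}, {C, D, E}, {C, E, K}

{B, F}⁺: B→DG adds D, G; F→E adds E; DEF→BC adds C; CDE→FGK adds K → {B, C, D, E, F, G, K}.
{D, F}⁺: F→E adds E; F→G adds G; DEF→BC adds B, C; CDE→FGK adds K → {B, C, D, E, F, G, K}.
{F, K}⁺: F→E adds E; K→BG adds B, G; B→DG adds D; DEF→BC adds C → {B, C, D, E, F, G, K}.
{B, C, E}⁺: B→DG adds D, G; CDE→FGK adds F, K → {B, C, D, E, F, G, K}.
{C, D, E}⁺: CDE→FGK adds F, G, K; K→BG adds B → {B, C, D, E, F, G, K}.
{C, E, K}⁺: K→BG adds B, G; B→DG adds D; CDE→FGK adds F → {B, C, D, E, F, G, K}.
Any other superkey contains one of these as a subset, so there are no further candidate keys.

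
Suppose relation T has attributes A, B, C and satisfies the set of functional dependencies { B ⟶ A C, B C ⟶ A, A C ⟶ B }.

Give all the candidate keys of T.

{B}, {A, C}

{B}⁺: B→AC adds A, C → {A, B, C}.
{A, C}⁺: AC→B adds B → {A, B, C}.
Any other superkey contains one of these as a subset, so there are no further candidate keys.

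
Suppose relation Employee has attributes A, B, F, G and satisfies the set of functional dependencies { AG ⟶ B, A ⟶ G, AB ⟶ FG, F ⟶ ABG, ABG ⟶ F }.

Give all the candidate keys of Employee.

{A}, {F}

{A}⁺: A→G adds G; AG→B adds B; AB→FG adds F → {A, B, F, G}.
{F}⁺: F→ABG adds A, B, G → {A, B, F, G}.
Any other superkey contains one of these as a subset, so there are no further candidate keys.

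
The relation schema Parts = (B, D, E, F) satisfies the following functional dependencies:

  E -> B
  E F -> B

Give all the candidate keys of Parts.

{D, E, F}⁺: E→B adds B → {B, D, E, F}. Minimal: {E, F}⁺ = {B, E, F}; {D, F}⁺ = {D, F}; {D, E}⁺ = {B, D, E} — none reach the full schema.
No other minimal superkey exists.

DEF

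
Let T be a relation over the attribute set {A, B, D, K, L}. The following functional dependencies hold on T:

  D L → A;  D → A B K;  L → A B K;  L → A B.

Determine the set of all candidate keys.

DL

Attributes D, L never appear on any right-hand side, so every candidate key must contain {D, L}.
{D, L}⁺ = {A, B, D, K, L}, which is all of the schema, so {D, L} is the only candidate key.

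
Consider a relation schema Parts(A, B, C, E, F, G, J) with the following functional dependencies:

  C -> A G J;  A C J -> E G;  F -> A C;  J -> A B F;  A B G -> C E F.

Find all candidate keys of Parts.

(C), (F), (J), (A, B, G)

{C}⁺: C→AGJ adds A, G, J; ACJ→EG adds E; J→ABF adds B, F → {A, B, C, E, F, G, J}.
{F}⁺: F→AC adds A, C; C→AGJ adds G, J; ACJ→EG adds E; J→ABF adds B → {A, B, C, E, F, G, J}.
{J}⁺: J→ABF adds A, B, F; F→AC adds C; C→AGJ adds G; ACJ→EG adds E → {A, B, C, E, F, G, J}.
{A, B, G}⁺: ABG→CEF adds C, E, F; C→AGJ adds J → {A, B, C, E, F, G, J}. Minimal: {B, G}⁺ = {B, G}; {A, G}⁺ = {A, G}; {A, B}⁺ = {A, B} — none reach the full schema.
Any other superkey contains one of these as a subset, so there are no further candidate keys.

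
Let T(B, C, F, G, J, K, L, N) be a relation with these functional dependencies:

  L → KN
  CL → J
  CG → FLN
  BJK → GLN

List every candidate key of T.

Attributes B, C never appear on any right-hand side, so every candidate key must contain {B, C}.
{B, C}⁺ = {B, C}, which is not all of the schema, so we must add further attributes.
{B, C, G}⁺: CG→FLN adds F, L, N; L→KN adds K; CL→J adds J → {B, C, F, G, J, K, L, N}.
{B, C, L}⁺: L→KN adds K, N; CL→J adds J; BJK→GLN adds G; CG→FLN adds F → {B, C, F, G, J, K, L, N}.
{B, C, J, K}⁺: BJK→GLN adds G, L, N; CG→FLN adds F → {B, C, F, G, J, K, L, N}.

{B, C, G}, {B, C, L}, {B, C, J, K}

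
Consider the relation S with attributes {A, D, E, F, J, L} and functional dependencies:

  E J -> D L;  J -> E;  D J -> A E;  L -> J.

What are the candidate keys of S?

Attribute F never appears on the right-hand side of any dependency, so F must belong to every candidate key.
{F}⁺ = {F}, which is not all of the schema, so we must add further attributes.
{F, J}⁺: J→E adds E; EJ→DL adds D, L; DJ→AE adds A → {A, D, E, F, J, L}. Minimal: {J}⁺ = {A, D, E, J, L}; {F}⁺ = {F} — none reach the full schema.
{F, L}⁺: L→J adds J; J→E adds E; EJ→DL adds D; DJ→AE adds A → {A, D, E, F, J, L}. Minimal: {L}⁺ = {A, D, E, J, L}; {F}⁺ = {F} — none reach the full schema.

{F, J}, {F, L}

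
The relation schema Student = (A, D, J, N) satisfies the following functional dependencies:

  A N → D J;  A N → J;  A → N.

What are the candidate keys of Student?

{A}⁺: A→N adds N; AN→DJ adds D, J → {A, D, J, N}.

{A}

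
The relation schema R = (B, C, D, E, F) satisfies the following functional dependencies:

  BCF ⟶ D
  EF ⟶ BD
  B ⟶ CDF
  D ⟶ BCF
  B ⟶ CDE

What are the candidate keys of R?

{B}⁺: B→CDF adds C, D, F; B→CDE adds E → {B, C, D, E, F}.
{D}⁺: D→BCF adds B, C, F; B→CDE adds E → {B, C, D, E, F}.
{E, F}⁺: EF→BD adds B, D; B→CDF adds C → {B, C, D, E, F}. Minimal: {F}⁺ = {F}; {E}⁺ = {E} — none reach the full schema.
Any other superkey contains one of these as a subset, so there are no further candidate keys.

{B}; {D}; {E, F}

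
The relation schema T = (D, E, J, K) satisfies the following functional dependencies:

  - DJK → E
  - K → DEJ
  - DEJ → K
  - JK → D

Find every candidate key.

{K}, {D, E, J}

{K}⁺: K→DEJ adds D, E, J → {D, E, J, K}.
{D, E, J}⁺: DEJ→K adds K → {D, E, J, K}. Minimal: {E, J}⁺ = {E, J}; {D, J}⁺ = {D, J}; {D, E}⁺ = {D, E} — none reach the full schema.
Any other superkey contains one of these as a subset, so there are no further candidate keys.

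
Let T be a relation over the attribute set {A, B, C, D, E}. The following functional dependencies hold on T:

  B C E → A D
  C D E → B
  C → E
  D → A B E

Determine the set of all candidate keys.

Attribute C never appears on the right-hand side of any dependency, so C must belong to every candidate key.
{C}⁺ = {C, E}, which is not all of the schema, so we must add further attributes.
{B, C}⁺: C→E adds E; BCE→AD adds A, D → {A, B, C, D, E}. Minimal: {C}⁺ = {C, E}; {B}⁺ = {B} — none reach the full schema.
{C, D}⁺: C→E adds E; D→ABE adds A, B → {A, B, C, D, E}. Minimal: {D}⁺ = {A, B, D, E}; {C}⁺ = {C, E} — none reach the full schema.
Any other superkey contains one of these as a subset, so there are no further candidate keys.

{B, C}, {C, D}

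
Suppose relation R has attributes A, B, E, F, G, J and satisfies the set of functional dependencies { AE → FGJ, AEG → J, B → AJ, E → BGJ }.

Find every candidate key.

{E}⁺: E→BGJ adds B, G, J; B→AJ adds A; AE→FGJ adds F → {A, B, E, F, G, J}.
No other minimal superkey exists.

E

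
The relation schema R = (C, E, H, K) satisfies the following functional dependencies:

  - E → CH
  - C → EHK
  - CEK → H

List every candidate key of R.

(C); (E)

{C}⁺: C→EHK adds E, H, K → {C, E, H, K}.
{E}⁺: E→CH adds C, H; C→EHK adds K → {C, E, H, K}.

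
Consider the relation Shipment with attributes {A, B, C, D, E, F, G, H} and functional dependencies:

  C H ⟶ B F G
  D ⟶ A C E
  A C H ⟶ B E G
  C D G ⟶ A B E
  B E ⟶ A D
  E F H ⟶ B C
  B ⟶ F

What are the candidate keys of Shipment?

{D, H}, {A, C, H}, {B, E, H}, {C, E, H}, {E, F, H}

Attribute H never appears on the right-hand side of any dependency, so H must belong to every candidate key.
{H}⁺ = {H}, which is not all of the schema, so we must add further attributes.
{D, H}⁺: D→ACE adds A, C, E; ACH→BEG adds B, G; B→F adds F → {A, B, C, D, E, F, G, H}. Minimal: {H}⁺ = {H}; {D}⁺ = {A, C, D, E} — none reach the full schema.
{A, C, H}⁺: CH→BFG adds B, F, G; ACH→BEG adds E; BE→AD adds D → {A, B, C, D, E, F, G, H}. Minimal: {C, H}⁺ = {B, C, F, G, H}; {A, H}⁺ = {A, H}; {A, C}⁺ = {A, C} — none reach the full schema.
{B, E, H}⁺: BE→AD adds A, D; B→F adds F; D→ACE adds C; ACH→BEG adds G → {A, B, C, D, E, F, G, H}. Minimal: {E, H}⁺ = {E, H}; {B, H}⁺ = {B, F, H}; {B, E}⁺ = {A, B, C, D, E, F} — none reach the full schema.
{C, E, H}⁺: CH→BFG adds B, F, G; BE→AD adds A, D → {A, B, C, D, E, F, G, H}. Minimal: {E, H}⁺ = {E, H}; {C, H}⁺ = {B, C, F, G, H}; {C, E}⁺ = {C, E} — none reach the full schema.
{E, F, H}⁺: EFH→BC adds B, C; CH→BFG adds G; BE→AD adds A, D → {A, B, C, D, E, F, G, H}. Minimal: {F, H}⁺ = {F, H}; {E, H}⁺ = {E, H}; {E, F}⁺ = {E, F} — none reach the full schema.
Any other superkey contains one of these as a subset, so there are no further candidate keys.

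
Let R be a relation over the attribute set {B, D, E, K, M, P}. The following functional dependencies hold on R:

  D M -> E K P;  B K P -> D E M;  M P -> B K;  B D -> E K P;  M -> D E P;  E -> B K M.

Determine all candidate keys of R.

{E}⁺: E→BKM adds B, K, M; M→DEP adds D, P → {B, D, E, K, M, P}.
{M}⁺: M→DEP adds D, E, P; E→BKM adds B, K → {B, D, E, K, M, P}.
{B, D}⁺: BD→EKP adds E, K, P; E→BKM adds M → {B, D, E, K, M, P}. Minimal: {D}⁺ = {D}; {B}⁺ = {B} — none reach the full schema.
{B, K, P}⁺: BKP→DEM adds D, E, M → {B, D, E, K, M, P}. Minimal: {K, P}⁺ = {K, P}; {B, P}⁺ = {B, P}; {B, K}⁺ = {B, K} — none reach the full schema.
Any other superkey contains one of these as a subset, so there are no further candidate keys.

{E}, {M}, {B, D}, {B, K, P}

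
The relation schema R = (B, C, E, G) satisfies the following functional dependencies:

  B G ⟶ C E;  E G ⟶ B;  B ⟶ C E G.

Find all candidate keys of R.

{B}, {E, G}

{B}⁺: B→CEG adds C, E, G → {B, C, E, G}.
{E, G}⁺: EG→B adds B; B→CEG adds C → {B, C, E, G}. Minimal: {G}⁺ = {G}; {E}⁺ = {E} — none reach the full schema.
Any other superkey contains one of these as a subset, so there are no further candidate keys.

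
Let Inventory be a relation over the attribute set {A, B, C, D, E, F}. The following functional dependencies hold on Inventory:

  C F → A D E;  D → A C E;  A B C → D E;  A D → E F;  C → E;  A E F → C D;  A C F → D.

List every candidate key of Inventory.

BD; ABC; BCF; ABEF

Attribute B never appears on the right-hand side of any dependency, so B must belong to every candidate key.
{B}⁺ = {B}, which is not all of the schema, so we must add further attributes.
{B, D}⁺: D→ACE adds A, C, E; AD→EF adds F → {A, B, C, D, E, F}. Minimal: {D}⁺ = {A, C, D, E, F}; {B}⁺ = {B} — none reach the full schema.
{A, B, C}⁺: ABC→DE adds D, E; AD→EF adds F → {A, B, C, D, E, F}. Minimal: {B, C}⁺ = {B, C, E}; {A, C}⁺ = {A, C, E}; {A, B}⁺ = {A, B} — none reach the full schema.
{B, C, F}⁺: CF→ADE adds A, D, E → {A, B, C, D, E, F}. Minimal: {C, F}⁺ = {A, C, D, E, F}; {B, F}⁺ = {B, F}; {B, C}⁺ = {B, C, E} — none reach the full schema.
{A, B, E, F}⁺: AEF→CD adds C, D → {A, B, C, D, E, F}. Minimal: {B, E, F}⁺ = {B, E, F}; {A, E, F}⁺ = {A, C, D, E, F}; {A, B, F}⁺ = {A, B, F}; … — none reach the full schema.
Any other superkey contains one of these as a subset, so there are no further candidate keys.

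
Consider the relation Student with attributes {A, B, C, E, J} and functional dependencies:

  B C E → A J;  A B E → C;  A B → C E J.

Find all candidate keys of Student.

{A, B}⁺: AB→CEJ adds C, E, J → {A, B, C, E, J}. Minimal: {B}⁺ = {B}; {A}⁺ = {A} — none reach the full schema.
{B, C, E}⁺: BCE→AJ adds A, J → {A, B, C, E, J}. Minimal: {C, E}⁺ = {C, E}; {B, E}⁺ = {B, E}; {B, C}⁺ = {B, C} — none reach the full schema.
Any other superkey contains one of these as a subset, so there are no further candidate keys.

(A, B), (B, C, E)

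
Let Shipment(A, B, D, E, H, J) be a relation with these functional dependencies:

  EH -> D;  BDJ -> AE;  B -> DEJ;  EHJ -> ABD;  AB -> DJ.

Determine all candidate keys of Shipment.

Attribute H never appears on the right-hand side of any dependency, so H must belong to every candidate key.
{H}⁺ = {H}, which is not all of the schema, so we must add further attributes.
{B, H}⁺: B→DEJ adds D, E, J; EHJ→ABD adds A → {A, B, D, E, H, J}. Minimal: {H}⁺ = {H}; {B}⁺ = {A, B, D, E, J} — none reach the full schema.
{E, H, J}⁺: EH→D adds D; EHJ→ABD adds A, B → {A, B, D, E, H, J}. Minimal: {H, J}⁺ = {H, J}; {E, J}⁺ = {E, J}; {E, H}⁺ = {D, E, H} — none reach the full schema.
Any other superkey contains one of these as a subset, so there are no further candidate keys.

(B, H), (E, H, J)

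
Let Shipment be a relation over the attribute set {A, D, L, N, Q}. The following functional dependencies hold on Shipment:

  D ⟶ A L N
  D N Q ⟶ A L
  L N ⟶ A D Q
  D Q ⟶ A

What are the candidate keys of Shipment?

{D}⁺: D→ALN adds A, L, N; LN→ADQ adds Q → {A, D, L, N, Q}.
{L, N}⁺: LN→ADQ adds A, D, Q → {A, D, L, N, Q}.

{D}, {L, N}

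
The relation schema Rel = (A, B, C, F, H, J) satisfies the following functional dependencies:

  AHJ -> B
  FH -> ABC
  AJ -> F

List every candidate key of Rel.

AHJ, FHJ

Attributes H, J never appear on any right-hand side, so every candidate key must contain {H, J}.
{H, J}⁺ = {H, J}, which is not all of the schema, so we must add further attributes.
{A, H, J}⁺: AHJ→B adds B; AJ→F adds F; FH→ABC adds C → {A, B, C, F, H, J}. Minimal: {H, J}⁺ = {H, J}; {A, J}⁺ = {A, F, J}; {A, H}⁺ = {A, H} — none reach the full schema.
{F, H, J}⁺: FH→ABC adds A, B, C → {A, B, C, F, H, J}. Minimal: {H, J}⁺ = {H, J}; {F, J}⁺ = {F, J}; {F, H}⁺ = {A, B, C, F, H} — none reach the full schema.
Any other superkey contains one of these as a subset, so there are no further candidate keys.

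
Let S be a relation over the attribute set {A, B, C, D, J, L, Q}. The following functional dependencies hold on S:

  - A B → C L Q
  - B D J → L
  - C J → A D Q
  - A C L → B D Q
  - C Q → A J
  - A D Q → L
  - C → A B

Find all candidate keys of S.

C, AB

{C}⁺: C→AB adds A, B; AB→CLQ adds L, Q; ACL→BDQ adds D; CQ→AJ adds J → {A, B, C, D, J, L, Q}.
{A, B}⁺: AB→CLQ adds C, L, Q; ACL→BDQ adds D; CQ→AJ adds J → {A, B, C, D, J, L, Q}. Minimal: {B}⁺ = {B}; {A}⁺ = {A} — none reach the full schema.
Any other superkey contains one of these as a subset, so there are no further candidate keys.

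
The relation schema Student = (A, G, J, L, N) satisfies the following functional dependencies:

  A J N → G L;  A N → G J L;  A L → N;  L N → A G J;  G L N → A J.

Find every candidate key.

AL; AN; LN

{A, L}⁺: AL→N adds N; LN→AGJ adds G, J → {A, G, J, L, N}.
{A, N}⁺: AN→GJL adds G, J, L → {A, G, J, L, N}.
{L, N}⁺: LN→AGJ adds A, G, J → {A, G, J, L, N}.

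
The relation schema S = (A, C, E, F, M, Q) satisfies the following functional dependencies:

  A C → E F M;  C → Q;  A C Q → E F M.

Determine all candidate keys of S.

{A, C}

Attributes A, C never appear on any right-hand side, so every candidate key must contain {A, C}.
{A, C}⁺ = {A, C, E, F, M, Q}, which is all of the schema, so {A, C} is the only candidate key.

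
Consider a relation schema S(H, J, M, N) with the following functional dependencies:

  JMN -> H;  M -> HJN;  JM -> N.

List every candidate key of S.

M

Attribute M never appears on the right-hand side of any dependency, so M must belong to every candidate key.
{M}⁺ = {H, J, M, N}, which is all of the schema, so {M} is the only candidate key.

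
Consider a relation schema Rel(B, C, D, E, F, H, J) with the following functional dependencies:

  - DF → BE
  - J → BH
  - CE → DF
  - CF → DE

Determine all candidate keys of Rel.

{C, E, J}; {C, F, J}

Attributes C, J never appear on any right-hand side, so every candidate key must contain {C, J}.
{C, J}⁺ = {B, C, H, J}, which is not all of the schema, so we must add further attributes.
{C, E, J}⁺: J→BH adds B, H; CE→DF adds D, F → {B, C, D, E, F, H, J}.
{C, F, J}⁺: J→BH adds B, H; CF→DE adds D, E → {B, C, D, E, F, H, J}.
Any other superkey contains one of these as a subset, so there are no further candidate keys.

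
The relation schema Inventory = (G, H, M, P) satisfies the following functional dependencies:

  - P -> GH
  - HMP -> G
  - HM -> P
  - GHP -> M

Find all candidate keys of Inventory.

{P}⁺: P→GH adds G, H; GHP→M adds M → {G, H, M, P}.
{H, M}⁺: HM→P adds P; P→GH adds G → {G, H, M, P}.
Any other superkey contains one of these as a subset, so there are no further candidate keys.

{P}, {H, M}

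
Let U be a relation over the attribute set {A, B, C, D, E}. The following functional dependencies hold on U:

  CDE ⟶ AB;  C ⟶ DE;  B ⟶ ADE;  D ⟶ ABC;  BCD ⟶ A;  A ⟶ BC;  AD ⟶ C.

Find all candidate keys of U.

{A}⁺: A→BC adds B, C; C→DE adds D, E → {A, B, C, D, E}.
{B}⁺: B→ADE adds A, D, E; D→ABC adds C → {A, B, C, D, E}.
{C}⁺: C→DE adds D, E; D→ABC adds A, B → {A, B, C, D, E}.
{D}⁺: D→ABC adds A, B, C; C→DE adds E → {A, B, C, D, E}.

A, B, C, D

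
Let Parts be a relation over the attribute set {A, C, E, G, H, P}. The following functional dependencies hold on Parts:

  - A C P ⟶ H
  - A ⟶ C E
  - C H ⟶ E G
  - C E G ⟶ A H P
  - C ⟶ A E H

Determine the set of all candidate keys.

{A}, {C}

{A}⁺: A→CE adds C, E; C→AEH adds H; CH→EG adds G; CEG→AHP adds P → {A, C, E, G, H, P}.
{C}⁺: C→AEH adds A, E, H; CH→EG adds G; CEG→AHP adds P → {A, C, E, G, H, P}.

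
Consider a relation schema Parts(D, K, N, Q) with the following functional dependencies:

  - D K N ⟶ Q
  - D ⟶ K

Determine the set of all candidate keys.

{D, N}

Attributes D, N never appear on any right-hand side, so every candidate key must contain {D, N}.
{D, N}⁺ = {D, K, N, Q}, which is all of the schema, so {D, N} is the only candidate key.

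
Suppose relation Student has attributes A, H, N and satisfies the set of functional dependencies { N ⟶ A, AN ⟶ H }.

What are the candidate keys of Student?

Attribute N never appears on the right-hand side of any dependency, so N must belong to every candidate key.
{N}⁺ = {A, H, N}, which is all of the schema, so {N} is the only candidate key.

{N}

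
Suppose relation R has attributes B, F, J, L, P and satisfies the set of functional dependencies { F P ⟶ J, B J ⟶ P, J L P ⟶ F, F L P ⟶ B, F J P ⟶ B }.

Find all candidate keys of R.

{B, J, L}, {F, L, P}, {J, L, P}

Attribute L never appears on the right-hand side of any dependency, so L must belong to every candidate key.
{L}⁺ = {L}, which is not all of the schema, so we must add further attributes.
{B, J, L}⁺: BJ→P adds P; JLP→F adds F → {B, F, J, L, P}. Minimal: {J, L}⁺ = {J, L}; {B, L}⁺ = {B, L}; {B, J}⁺ = {B, J, P} — none reach the full schema.
{F, L, P}⁺: FP→J adds J; FLP→B adds B → {B, F, J, L, P}. Minimal: {L, P}⁺ = {L, P}; {F, P}⁺ = {B, F, J, P}; {F, L}⁺ = {F, L} — none reach the full schema.
{J, L, P}⁺: JLP→F adds F; FLP→B adds B → {B, F, J, L, P}. Minimal: {L, P}⁺ = {L, P}; {J, P}⁺ = {J, P}; {J, L}⁺ = {J, L} — none reach the full schema.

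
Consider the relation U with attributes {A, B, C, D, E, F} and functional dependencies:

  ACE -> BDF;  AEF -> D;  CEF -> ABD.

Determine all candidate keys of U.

{A, C, E}; {C, E, F}

Attributes C, E never appear on any right-hand side, so every candidate key must contain {C, E}.
{C, E}⁺ = {C, E}, which is not all of the schema, so we must add further attributes.
{A, C, E}⁺: ACE→BDF adds B, D, F → {A, B, C, D, E, F}.
{C, E, F}⁺: CEF→ABD adds A, B, D → {A, B, C, D, E, F}.
Any other superkey contains one of these as a subset, so there are no further candidate keys.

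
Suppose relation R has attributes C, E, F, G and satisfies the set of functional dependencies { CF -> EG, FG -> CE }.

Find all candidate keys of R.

Attribute F never appears on the right-hand side of any dependency, so F must belong to every candidate key.
{F}⁺ = {F}, which is not all of the schema, so we must add further attributes.
{C, F}⁺: CF→EG adds E, G → {C, E, F, G}. Minimal: {F}⁺ = {F}; {C}⁺ = {C} — none reach the full schema.
{F, G}⁺: FG→CE adds C, E → {C, E, F, G}. Minimal: {G}⁺ = {G}; {F}⁺ = {F} — none reach the full schema.

{C, F}, {F, G}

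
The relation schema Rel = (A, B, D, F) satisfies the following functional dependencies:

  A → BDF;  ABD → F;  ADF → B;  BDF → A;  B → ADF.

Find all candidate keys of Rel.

{A}⁺: A→BDF adds B, D, F → {A, B, D, F}.
{B}⁺: B→ADF adds A, D, F → {A, B, D, F}.

A; B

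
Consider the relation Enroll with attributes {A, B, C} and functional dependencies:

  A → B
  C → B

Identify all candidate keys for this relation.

(A, C)

Attributes A, C never appear on any right-hand side, so every candidate key must contain {A, C}.
{A, C}⁺ = {A, B, C}, which is all of the schema, so {A, C} is the only candidate key.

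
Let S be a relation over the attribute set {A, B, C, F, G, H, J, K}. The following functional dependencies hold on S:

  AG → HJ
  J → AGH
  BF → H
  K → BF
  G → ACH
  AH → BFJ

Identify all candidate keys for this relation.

AK, GK, JK

Attribute K never appears on the right-hand side of any dependency, so K must belong to every candidate key.
{K}⁺ = {B, F, H, K}, which is not all of the schema, so we must add further attributes.
{A, K}⁺: K→BF adds B, F; BF→H adds H; AH→BFJ adds J; J→AGH adds G; G→ACH adds C → {A, B, C, F, G, H, J, K}. Minimal: {K}⁺ = {B, F, H, K}; {A}⁺ = {A} — none reach the full schema.
{G, K}⁺: K→BF adds B, F; G→ACH adds A, C, H; AH→BFJ adds J → {A, B, C, F, G, H, J, K}. Minimal: {K}⁺ = {B, F, H, K}; {G}⁺ = {A, B, C, F, G, H, J} — none reach the full schema.
{J, K}⁺: J→AGH adds A, G, H; K→BF adds B, F; G→ACH adds C → {A, B, C, F, G, H, J, K}. Minimal: {K}⁺ = {B, F, H, K}; {J}⁺ = {A, B, C, F, G, H, J} — none reach the full schema.
Any other superkey contains one of these as a subset, so there are no further candidate keys.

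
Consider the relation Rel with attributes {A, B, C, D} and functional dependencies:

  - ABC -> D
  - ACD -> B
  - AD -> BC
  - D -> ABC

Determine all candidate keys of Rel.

{D}⁺: D→ABC adds A, B, C → {A, B, C, D}.
{A, B, C}⁺: ABC→D adds D → {A, B, C, D}. Minimal: {B, C}⁺ = {B, C}; {A, C}⁺ = {A, C}; {A, B}⁺ = {A, B} — none reach the full schema.

{D}, {A, B, C}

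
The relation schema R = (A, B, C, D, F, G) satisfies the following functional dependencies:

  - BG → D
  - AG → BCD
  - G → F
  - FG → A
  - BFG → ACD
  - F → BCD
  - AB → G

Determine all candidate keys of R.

{G}⁺: G→F adds F; FG→A adds A; F→BCD adds B, C, D → {A, B, C, D, F, G}.
{A, B}⁺: AB→G adds G; BG→D adds D; AG→BCD adds C; G→F adds F → {A, B, C, D, F, G}.
{A, F}⁺: F→BCD adds B, C, D; AB→G adds G → {A, B, C, D, F, G}.
Any other superkey contains one of these as a subset, so there are no further candidate keys.

(G), (A, B), (A, F)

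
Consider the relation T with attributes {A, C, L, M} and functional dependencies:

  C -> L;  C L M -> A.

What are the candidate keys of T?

Attributes C, M never appear on any right-hand side, so every candidate key must contain {C, M}.
{C, M}⁺ = {A, C, L, M}, which is all of the schema, so {C, M} is the only candidate key.

{C, M}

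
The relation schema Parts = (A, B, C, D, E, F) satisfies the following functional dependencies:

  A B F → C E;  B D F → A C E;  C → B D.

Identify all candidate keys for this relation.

Attribute F never appears on the right-hand side of any dependency, so F must belong to every candidate key.
{F}⁺ = {F}, which is not all of the schema, so we must add further attributes.
{C, F}⁺: C→BD adds B, D; BDF→ACE adds A, E → {A, B, C, D, E, F}. Minimal: {F}⁺ = {F}; {C}⁺ = {B, C, D} — none reach the full schema.
{A, B, F}⁺: ABF→CE adds C, E; C→BD adds D → {A, B, C, D, E, F}. Minimal: {B, F}⁺ = {B, F}; {A, F}⁺ = {A, F}; {A, B}⁺ = {A, B} — none reach the full schema.
{B, D, F}⁺: BDF→ACE adds A, C, E → {A, B, C, D, E, F}. Minimal: {D, F}⁺ = {D, F}; {B, F}⁺ = {B, F}; {B, D}⁺ = {B, D} — none reach the full schema.

CF, ABF, BDF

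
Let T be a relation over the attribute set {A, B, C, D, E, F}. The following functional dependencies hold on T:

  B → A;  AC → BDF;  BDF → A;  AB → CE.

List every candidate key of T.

{B}, {A, C}

{B}⁺: B→A adds A; AB→CE adds C, E; AC→BDF adds D, F → {A, B, C, D, E, F}.
{A, C}⁺: AC→BDF adds B, D, F; AB→CE adds E → {A, B, C, D, E, F}. Minimal: {C}⁺ = {C}; {A}⁺ = {A} — none reach the full schema.
Any other superkey contains one of these as a subset, so there are no further candidate keys.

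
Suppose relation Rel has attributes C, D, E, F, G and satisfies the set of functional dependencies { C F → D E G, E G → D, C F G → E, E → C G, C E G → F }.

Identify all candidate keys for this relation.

{E}⁺: E→CG adds C, G; CEG→F adds F; CF→DEG adds D → {C, D, E, F, G}.
{C, F}⁺: CF→DEG adds D, E, G → {C, D, E, F, G}. Minimal: {F}⁺ = {F}; {C}⁺ = {C} — none reach the full schema.
Any other superkey contains one of these as a subset, so there are no further candidate keys.

(E); (C, F)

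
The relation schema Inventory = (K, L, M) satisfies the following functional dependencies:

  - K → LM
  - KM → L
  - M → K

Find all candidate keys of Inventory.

{K}, {M}

{K}⁺: K→LM adds L, M → {K, L, M}.
{M}⁺: M→K adds K; K→LM adds L → {K, L, M}.
Any other superkey contains one of these as a subset, so there are no further candidate keys.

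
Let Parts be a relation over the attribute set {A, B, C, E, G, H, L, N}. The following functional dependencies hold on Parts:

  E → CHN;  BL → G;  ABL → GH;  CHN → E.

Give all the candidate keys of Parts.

{A, B, E, L}, {A, B, C, L, N}

Attributes A, B, L never appear on any right-hand side, so every candidate key must contain {A, B, L}.
{A, B, L}⁺ = {A, B, G, H, L}, which is not all of the schema, so we must add further attributes.
{A, B, E, L}⁺: E→CHN adds C, H, N; BL→G adds G → {A, B, C, E, G, H, L, N}. Minimal: {B, E, L}⁺ = {B, C, E, G, H, L, N}; {A, E, L}⁺ = {A, C, E, H, L, N}; {A, B, L}⁺ = {A, B, G, H, L}; … — none reach the full schema.
{A, B, C, L, N}⁺: BL→G adds G; ABL→GH adds H; CHN→E adds E → {A, B, C, E, G, H, L, N}. Minimal: {B, C, L, N}⁺ = {B, C, G, L, N}; {A, C, L, N}⁺ = {A, C, L, N}; {A, B, L, N}⁺ = {A, B, G, H, L, N}; … — none reach the full schema.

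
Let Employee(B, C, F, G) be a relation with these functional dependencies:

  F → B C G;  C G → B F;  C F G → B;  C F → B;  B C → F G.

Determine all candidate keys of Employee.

{F}⁺: F→BCG adds B, C, G → {B, C, F, G}.
{B, C}⁺: BC→FG adds F, G → {B, C, F, G}. Minimal: {C}⁺ = {C}; {B}⁺ = {B} — none reach the full schema.
{C, G}⁺: CG→BF adds B, F → {B, C, F, G}. Minimal: {G}⁺ = {G}; {C}⁺ = {C} — none reach the full schema.
Any other superkey contains one of these as a subset, so there are no further candidate keys.

{F}, {B, C}, {C, G}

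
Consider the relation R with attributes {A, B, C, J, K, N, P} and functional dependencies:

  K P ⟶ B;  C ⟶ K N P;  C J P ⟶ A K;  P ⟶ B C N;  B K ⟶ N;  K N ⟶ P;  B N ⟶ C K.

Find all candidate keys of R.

{C, J}, {J, P}, {B, J, K}, {B, J, N}, {J, K, N}

Attribute J never appears on the right-hand side of any dependency, so J must belong to every candidate key.
{J}⁺ = {J}, which is not all of the schema, so we must add further attributes.
{C, J}⁺: C→KNP adds K, N, P; CJP→AK adds A; P→BCN adds B → {A, B, C, J, K, N, P}.
{J, P}⁺: P→BCN adds B, C, N; BN→CK adds K; CJP→AK adds A → {A, B, C, J, K, N, P}.
{B, J, K}⁺: BK→N adds N; KN→P adds P; BN→CK adds C; CJP→AK adds A → {A, B, C, J, K, N, P}.
{B, J, N}⁺: BN→CK adds C, K; C→KNP adds P; CJP→AK adds A → {A, B, C, J, K, N, P}.
{J, K, N}⁺: KN→P adds P; KP→B adds B; P→BCN adds C; CJP→AK adds A → {A, B, C, J, K, N, P}.
Any other superkey contains one of these as a subset, so there are no further candidate keys.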